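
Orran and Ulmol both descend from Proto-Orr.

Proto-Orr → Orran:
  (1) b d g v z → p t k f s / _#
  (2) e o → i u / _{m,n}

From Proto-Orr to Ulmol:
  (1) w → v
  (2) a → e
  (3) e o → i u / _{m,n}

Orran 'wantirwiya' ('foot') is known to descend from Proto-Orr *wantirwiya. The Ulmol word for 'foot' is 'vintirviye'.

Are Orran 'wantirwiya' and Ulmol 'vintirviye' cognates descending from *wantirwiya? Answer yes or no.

yes

Derive the expected Ulmol reflex of *wantirwiya:
Ulmol: *wantirwiya
  wantirwiya → vantirviya   [unconditioned shift]
  vantirviya → ventirviye   [vowel merger]
  ventirviye → vintirviye   [pre-nasal raising]
  giving Ulmol vintirviye.
Ulmol 'vintirviye' matches the regular reflex exactly, so the pair is cognate.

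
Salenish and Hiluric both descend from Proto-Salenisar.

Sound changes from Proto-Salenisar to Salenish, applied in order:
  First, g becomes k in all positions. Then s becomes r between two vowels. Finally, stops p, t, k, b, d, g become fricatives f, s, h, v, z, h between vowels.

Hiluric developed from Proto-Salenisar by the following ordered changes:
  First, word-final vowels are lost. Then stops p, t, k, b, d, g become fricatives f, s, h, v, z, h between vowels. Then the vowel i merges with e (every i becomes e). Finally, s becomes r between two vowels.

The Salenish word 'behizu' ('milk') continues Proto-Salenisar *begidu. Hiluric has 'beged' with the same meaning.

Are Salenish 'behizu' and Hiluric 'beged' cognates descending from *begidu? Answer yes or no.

no

Derive the expected Hiluric reflex of *begidu:
Hiluric: *begidu
  begidu → begid   [apocope]
  begid → behid   [intervocalic lenition]
  behid → behed   [vowel merger]
  behed (rule 4 does not apply)
  giving Hiluric behed.
The regular Hiluric reflex would be 'behed', but the attested form is 'beged'. The correspondence is irregular, so they are not cognates (the Hiluric form has a different source).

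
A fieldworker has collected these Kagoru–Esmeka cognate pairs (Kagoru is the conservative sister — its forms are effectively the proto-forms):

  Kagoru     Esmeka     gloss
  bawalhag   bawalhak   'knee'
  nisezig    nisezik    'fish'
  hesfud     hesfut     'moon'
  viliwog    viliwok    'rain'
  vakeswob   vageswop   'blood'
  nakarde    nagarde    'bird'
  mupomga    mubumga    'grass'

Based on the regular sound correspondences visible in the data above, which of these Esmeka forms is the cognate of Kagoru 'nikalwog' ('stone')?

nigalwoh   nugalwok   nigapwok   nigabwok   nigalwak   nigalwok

nakarde ~ nagarde — Kagoru k corresponds to Esmeka g between vowels (before a back vowel).
bawalhag ~ bawalhak, nisezig ~ nisezik — Kagoru g corresponds to Esmeka k word-finally.
Applying these to Kagoru 'nikalwog':
  nikalwog → nigalwog   (k→g between vowels (before a back vowel))
  nigalwog → nigalwok   (g→k word-finally)
So the Esmeka cognate is 'nigalwok'.

nigalwok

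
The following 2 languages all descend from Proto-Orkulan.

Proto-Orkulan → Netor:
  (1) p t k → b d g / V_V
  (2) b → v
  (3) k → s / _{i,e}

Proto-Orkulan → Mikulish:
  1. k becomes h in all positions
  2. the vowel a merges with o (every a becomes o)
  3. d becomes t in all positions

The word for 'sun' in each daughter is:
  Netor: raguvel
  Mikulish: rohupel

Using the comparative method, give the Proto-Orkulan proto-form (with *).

Position 3: Netor has g, Mikulish has h. Taking the neighbouring segments as reconstructed: Netor g could go back to *k or *g; Mikulish h could go back to *k or *h — the one source consistent with every daughter is *k.
Position 2: Netor has a, Mikulish has o. Netor preserves a here (none of its changes turn any other segment into a), so the proto-segment is *a.
Verify the candidate proto-form against each daughter:
Netor: *rakupel
  rakupel → ragubel   [intervocalic voicing]
  ragubel → raguvel   [unconditioned shift]
  raguvel (rule 3 does not apply)
  giving Netor raguvel.
Mikulish: *rakupel
  rakupel → rahupel   [unconditioned shift]
  rahupel → rohupel   [vowel merger]
  rohupel (rule 3 does not apply)
  giving Mikulish rohupel.
No other proto-form is consistent with every reflex, so the reconstruction is *rakupel.

*rakupel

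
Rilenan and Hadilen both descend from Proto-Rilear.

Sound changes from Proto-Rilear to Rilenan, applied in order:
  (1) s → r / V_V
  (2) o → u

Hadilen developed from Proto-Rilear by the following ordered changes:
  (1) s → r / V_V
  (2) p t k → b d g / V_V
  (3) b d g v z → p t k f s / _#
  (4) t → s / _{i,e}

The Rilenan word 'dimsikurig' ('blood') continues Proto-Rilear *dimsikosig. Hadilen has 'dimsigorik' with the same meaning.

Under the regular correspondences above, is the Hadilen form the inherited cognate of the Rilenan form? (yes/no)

Derive the expected Hadilen reflex of *dimsikosig:
Hadilen: start from *dimsikosig.
  rule 1 (rhotacism): dimsikosig → dimsikorig
  rule 2 (intervocalic voicing): dimsikorig → dimsigorig
  rule 3 (final devoicing): dimsigorig → dimsigorik
  rule 4: no change — dimsigorik
  ⇒ Hadilen dimsigorik
Hadilen 'dimsigorik' matches the regular reflex exactly, so the pair is cognate.

yes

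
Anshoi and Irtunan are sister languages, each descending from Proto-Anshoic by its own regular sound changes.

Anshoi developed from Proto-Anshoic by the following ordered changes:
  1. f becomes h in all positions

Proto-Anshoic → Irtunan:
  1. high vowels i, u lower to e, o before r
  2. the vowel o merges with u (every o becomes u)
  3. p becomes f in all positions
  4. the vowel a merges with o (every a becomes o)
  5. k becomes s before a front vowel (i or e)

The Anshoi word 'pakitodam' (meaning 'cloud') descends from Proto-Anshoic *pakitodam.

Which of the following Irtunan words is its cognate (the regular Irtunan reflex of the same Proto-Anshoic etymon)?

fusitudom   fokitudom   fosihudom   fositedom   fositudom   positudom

fositudom

Irtunan: *pakitodam
  pakitodam (rule 1 does not apply)
  pakitodam → pakitudam   [vowel merger]
  pakitudam → fakitudam   [unconditioned shift]
  fakitudam → fokitudom   [vowel merger]
  fokitudom → fositudom   [palatalisation]
  giving Irtunan fositudom.
Only 'fositudom' matches the regular Irtunan development of *pakitodam.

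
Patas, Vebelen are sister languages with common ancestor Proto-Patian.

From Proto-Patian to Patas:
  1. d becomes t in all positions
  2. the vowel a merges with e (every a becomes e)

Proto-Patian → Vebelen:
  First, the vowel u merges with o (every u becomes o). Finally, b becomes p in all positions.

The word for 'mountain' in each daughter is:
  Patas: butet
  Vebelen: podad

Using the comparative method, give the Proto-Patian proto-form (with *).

*budad

Position 2: Patas has u, Vebelen has o. Patas preserves u here (none of its changes turn any other segment into u), so the proto-segment is *u.
Position 4: Patas has e, Vebelen has a. Vebelen preserves a here (none of its changes turn any other segment into a), so the proto-segment is *a.
Continuing position by position gives *budad; check it forward:
Patas: *budad
  budad → butat   [unconditioned shift]
  butat → butet   [vowel merger]
  giving Patas butet.
Vebelen: start from *budad.
  rule 1 (vowel merger): budad → bodad
  rule 2 (unconditioned shift): bodad → podad
  ⇒ Vebelen podad
*budad is the unique common source.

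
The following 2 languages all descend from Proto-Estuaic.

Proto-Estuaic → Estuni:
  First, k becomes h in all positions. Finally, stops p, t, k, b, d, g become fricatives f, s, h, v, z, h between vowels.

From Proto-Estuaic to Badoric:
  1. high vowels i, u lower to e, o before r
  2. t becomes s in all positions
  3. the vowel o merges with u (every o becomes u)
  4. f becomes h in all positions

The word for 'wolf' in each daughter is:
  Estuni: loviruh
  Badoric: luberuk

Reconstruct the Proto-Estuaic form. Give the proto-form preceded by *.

*lobiruk

Position 4: Estuni has i, Badoric has e. Estuni preserves i here (none of its changes turn any other segment into i), so the proto-segment is *i.
Position 3: Estuni has v, Badoric has b. Badoric preserves b here (none of its changes turn any other segment into b), so the proto-segment is *b.
Verify the candidate proto-form against each daughter:
Estuni: *lobiruk
  lobiruk → lobiruh   [unconditioned shift]
  lobiruh → loviruh   [intervocalic lenition]
  giving Estuni loviruh.
Badoric: *lobiruk > loberuk > luberuk  (by pre-rhotic lowering, vowel merger)
*lobiruk is the unique common source.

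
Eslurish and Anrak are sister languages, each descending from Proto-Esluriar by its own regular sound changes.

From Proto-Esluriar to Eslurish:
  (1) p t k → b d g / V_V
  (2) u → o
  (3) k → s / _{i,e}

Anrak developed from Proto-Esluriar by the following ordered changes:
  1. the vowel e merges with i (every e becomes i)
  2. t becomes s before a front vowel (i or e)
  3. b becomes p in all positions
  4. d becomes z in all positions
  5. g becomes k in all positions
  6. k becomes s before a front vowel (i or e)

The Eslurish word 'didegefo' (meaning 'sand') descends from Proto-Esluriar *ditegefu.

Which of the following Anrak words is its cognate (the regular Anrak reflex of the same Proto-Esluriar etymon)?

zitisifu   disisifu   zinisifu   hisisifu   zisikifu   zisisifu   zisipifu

zisisifu

Anrak: start from *ditegefu.
  rule 1 (vowel merger): ditegefu → ditigifu
  rule 2 (palatalisation): ditigifu → disigifu
  rule 3: no change — disigifu
  rule 4 (unconditioned shift): disigifu → zisigifu
  rule 5 (unconditioned shift): zisigifu → zisikifu
  rule 6 (palatalisation): zisikifu → zisisifu
  ⇒ Anrak zisisifu
Only 'zisisifu' matches the regular Anrak development of *ditegefu.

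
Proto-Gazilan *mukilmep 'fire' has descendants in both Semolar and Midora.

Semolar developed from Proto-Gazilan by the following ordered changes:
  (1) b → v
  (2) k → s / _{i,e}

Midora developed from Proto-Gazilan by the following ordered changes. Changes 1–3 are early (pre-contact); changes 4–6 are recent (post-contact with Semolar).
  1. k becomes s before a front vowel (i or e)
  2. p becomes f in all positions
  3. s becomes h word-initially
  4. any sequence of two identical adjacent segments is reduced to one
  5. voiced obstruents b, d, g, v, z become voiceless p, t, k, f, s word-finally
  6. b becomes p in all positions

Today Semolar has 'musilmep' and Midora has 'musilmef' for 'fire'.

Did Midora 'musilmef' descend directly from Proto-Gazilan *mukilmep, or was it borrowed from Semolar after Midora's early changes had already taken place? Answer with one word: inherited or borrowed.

inherited

If inherited, *mukilmep would pass through all of Midora's changes:
Midora: *mukilmep
  mukilmep → musilmep   [palatalisation]
  musilmep → musilmef   [unconditioned shift]
  musilmef (rule 3 does not apply)
  musilmef (rule 4 does not apply)
  musilmef (rule 5 does not apply)
  musilmef (rule 6 does not apply)
  giving Midora musilmef.
If borrowed from Semolar 'musilmep' after the early changes, it would undergo only the recent ones:
  rule 4 (degemination): no change (musilmep)
  rule 5 (final devoicing): no change (musilmep)
  rule 6 (unconditioned shift): no change (musilmep)
  ⇒ as a loan: musilmep
Midora 'musilmef' matches the inherited outcome exactly, so it is an inherited cognate, not a loan.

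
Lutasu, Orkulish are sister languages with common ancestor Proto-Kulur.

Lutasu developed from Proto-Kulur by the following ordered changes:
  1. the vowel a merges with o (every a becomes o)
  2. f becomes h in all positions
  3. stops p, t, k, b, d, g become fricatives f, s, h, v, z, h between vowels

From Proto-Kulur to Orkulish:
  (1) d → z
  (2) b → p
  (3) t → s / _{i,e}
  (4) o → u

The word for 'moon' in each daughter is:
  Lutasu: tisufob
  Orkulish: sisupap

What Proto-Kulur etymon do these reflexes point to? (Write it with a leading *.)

Position 1: Lutasu has t, Orkulish has s. Lutasu preserves t here (none of its changes turn any other segment into t), so the proto-segment is *t.
Position 7: Lutasu has b, Orkulish has p. Lutasu preserves b here (none of its changes turn any other segment into b), so the proto-segment is *b.
Position 6: Lutasu has o, Orkulish has a. Orkulish preserves a here (none of its changes turn any other segment into a), so the proto-segment is *a.
Verify the candidate proto-form against each daughter:
Lutasu: start from *tisupab.
  rule 1 (vowel merger): tisupab → tisupob
  rule 2: no change — tisupob
  rule 3 (intervocalic lenition): tisupob → tisufob
  ⇒ Lutasu tisufob
Orkulish: *tisupab
  tisupab (rule 1 does not apply)
  tisupab → tisupap   [unconditioned shift]
  tisupap → sisupap   [palatalisation]
  sisupap (rule 4 does not apply)
  giving Orkulish sisupap.
*tisupab is the unique common source.

*tisupab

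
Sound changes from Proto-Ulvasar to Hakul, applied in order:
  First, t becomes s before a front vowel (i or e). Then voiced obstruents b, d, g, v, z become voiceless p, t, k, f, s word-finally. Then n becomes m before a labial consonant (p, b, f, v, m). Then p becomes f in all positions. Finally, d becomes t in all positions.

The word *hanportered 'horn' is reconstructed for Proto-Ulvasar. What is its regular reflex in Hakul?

Hakul: *hanportered
  hanportered → hanporsered   [palatalisation]
  hanporsered → hanporseret   [final devoicing]
  hanporseret → hamporseret   [nasal place assimilation]
  hamporseret → hamforseret   [unconditioned shift]
  hamforseret (rule 5 does not apply)
  giving Hakul hamforseret.

hamforseret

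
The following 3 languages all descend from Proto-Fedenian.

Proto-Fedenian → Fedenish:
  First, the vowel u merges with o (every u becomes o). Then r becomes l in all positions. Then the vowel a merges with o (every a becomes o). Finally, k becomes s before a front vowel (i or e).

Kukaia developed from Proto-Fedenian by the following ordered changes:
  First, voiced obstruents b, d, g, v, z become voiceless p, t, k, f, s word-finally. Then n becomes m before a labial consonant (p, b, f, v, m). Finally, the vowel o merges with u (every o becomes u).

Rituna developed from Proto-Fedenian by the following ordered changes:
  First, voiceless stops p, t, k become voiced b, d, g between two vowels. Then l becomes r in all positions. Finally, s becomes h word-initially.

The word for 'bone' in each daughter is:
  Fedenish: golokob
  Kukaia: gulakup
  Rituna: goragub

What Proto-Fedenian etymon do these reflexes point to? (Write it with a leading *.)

Position 7: Fedenish has b, Kukaia has p, Rituna has b. Fedenish preserves b here (none of its changes turn any other segment into b), so the proto-segment is *b.
Position 3: Fedenish has l, Kukaia has l, Rituna has r. Kukaia preserves l here (none of its changes turn any other segment into l), so the proto-segment is *l.
Verify the candidate proto-form against each daughter:
Fedenish: *golakub
  golakub → golakob   [vowel merger]
  golakob (rule 2 does not apply)
  golakob → golokob   [vowel merger]
  golokob (rule 4 does not apply)
  giving Fedenish golokob.
Kukaia: *golakub
  golakub → golakup   [final devoicing]
  golakup (rule 2 does not apply)
  golakup → gulakup   [vowel merger]
  giving Kukaia gulakup.
Rituna: *golakub
  golakub → golagub   [intervocalic voicing]
  golagub → goragub   [unconditioned shift]
  goragub (rule 3 does not apply)
  giving Rituna goragub.
No other proto-form is consistent with every reflex, so the reconstruction is *golakub.

*golakub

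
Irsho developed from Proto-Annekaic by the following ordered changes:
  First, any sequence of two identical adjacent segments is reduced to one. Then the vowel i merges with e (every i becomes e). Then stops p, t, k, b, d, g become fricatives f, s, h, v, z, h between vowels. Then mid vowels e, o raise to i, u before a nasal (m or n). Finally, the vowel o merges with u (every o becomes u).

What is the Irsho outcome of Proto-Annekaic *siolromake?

seulrumahe

Irsho: start from *siolromake.
  rule 1: no change — siolromake
  rule 2 (vowel merger): siolromake → seolromake
  rule 3 (intervocalic lenition): seolromake → seolromahe
  rule 4 (pre-nasal raising): seolromahe → seolrumahe
  rule 5 (vowel merger): seolrumahe → seulrumahe
  ⇒ Irsho seulrumahe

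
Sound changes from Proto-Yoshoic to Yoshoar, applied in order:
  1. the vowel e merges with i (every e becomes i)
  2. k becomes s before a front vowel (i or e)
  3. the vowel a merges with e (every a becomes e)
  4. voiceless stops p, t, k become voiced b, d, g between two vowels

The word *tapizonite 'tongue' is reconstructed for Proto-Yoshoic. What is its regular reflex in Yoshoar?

tebizonidi

Yoshoar: start from *tapizonite.
  rule 1 (vowel merger): tapizonite → tapizoniti
  rule 2: no change — tapizoniti
  rule 3 (vowel merger): tapizoniti → tepizoniti
  rule 4 (intervocalic voicing): tepizoniti → tebizonidi
  ⇒ Yoshoar tebizonidi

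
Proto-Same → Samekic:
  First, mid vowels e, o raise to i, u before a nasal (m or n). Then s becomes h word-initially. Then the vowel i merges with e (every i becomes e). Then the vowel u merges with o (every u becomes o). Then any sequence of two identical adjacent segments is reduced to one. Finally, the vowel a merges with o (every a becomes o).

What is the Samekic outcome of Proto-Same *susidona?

Samekic: *susidona > susiduna > husiduna > huseduna > hosedona > hosedono  (by pre-nasal raising, debuccalisation, vowel merger, vowel merger, vowel merger)

hosedono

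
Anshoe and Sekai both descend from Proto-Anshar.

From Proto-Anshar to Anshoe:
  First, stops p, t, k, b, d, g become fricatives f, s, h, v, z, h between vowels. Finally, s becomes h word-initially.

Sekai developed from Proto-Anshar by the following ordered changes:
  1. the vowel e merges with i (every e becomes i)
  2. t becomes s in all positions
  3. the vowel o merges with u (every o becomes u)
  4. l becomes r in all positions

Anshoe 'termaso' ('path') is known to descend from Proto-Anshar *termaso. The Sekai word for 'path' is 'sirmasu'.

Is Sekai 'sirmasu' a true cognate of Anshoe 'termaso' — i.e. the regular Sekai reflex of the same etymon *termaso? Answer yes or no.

Derive the expected Sekai reflex of *termaso:
Sekai: *termaso
  termaso → tirmaso   [vowel merger]
  tirmaso → sirmaso   [unconditioned shift]
  sirmaso → sirmasu   [vowel merger]
  sirmasu (rule 4 does not apply)
  giving Sekai sirmasu.
Sekai 'sirmasu' matches the regular reflex exactly, so the pair is cognate.

yes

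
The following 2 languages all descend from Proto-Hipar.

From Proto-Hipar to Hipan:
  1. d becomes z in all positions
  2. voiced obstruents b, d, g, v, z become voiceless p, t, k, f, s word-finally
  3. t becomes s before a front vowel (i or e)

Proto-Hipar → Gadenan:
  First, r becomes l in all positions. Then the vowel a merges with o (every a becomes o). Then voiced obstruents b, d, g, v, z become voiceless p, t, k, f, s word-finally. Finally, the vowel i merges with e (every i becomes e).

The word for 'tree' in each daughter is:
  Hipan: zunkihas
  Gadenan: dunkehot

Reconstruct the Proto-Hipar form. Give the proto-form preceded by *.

*dunkihad

Position 5: Hipan has i, Gadenan has e. Hipan preserves i here (none of its changes turn any other segment into i), so the proto-segment is *i.
Position 8: Hipan has s, Gadenan has t. Taking the neighbouring segments as reconstructed: Hipan s could go back to *d or *s or *z; Gadenan t could go back to *t or *d — the one source consistent with every daughter is *d.
This points to *dunkihad. Verify forward in each daughter:
Hipan: *dunkihad
  dunkihad → zunkihaz   [unconditioned shift]
  zunkihaz → zunkihas   [final devoicing]
  zunkihas (rule 3 does not apply)
  giving Hipan zunkihas.
Gadenan: *dunkihad > dunkihod > dunkihot > dunkehot  (by vowel merger, final devoicing, vowel merger)
Only *dunkihad yields all of Hipan zunkihas, Gadenan dunkehot.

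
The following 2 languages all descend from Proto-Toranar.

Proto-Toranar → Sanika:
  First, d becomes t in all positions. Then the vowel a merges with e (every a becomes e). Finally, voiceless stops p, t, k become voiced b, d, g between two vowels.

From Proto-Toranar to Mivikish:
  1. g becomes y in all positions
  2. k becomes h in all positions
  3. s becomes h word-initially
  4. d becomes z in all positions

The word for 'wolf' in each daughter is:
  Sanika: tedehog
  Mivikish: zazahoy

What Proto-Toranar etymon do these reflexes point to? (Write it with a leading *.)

Position 1: Sanika has t, Mivikish has z. Taking the neighbouring segments as reconstructed: Sanika t could go back to *t or *d; Mivikish z could go back to *d or *z — the one source consistent with every daughter is *d.
Position 3: Sanika has d, Mivikish has z. Taking the neighbouring segments as reconstructed: Sanika d could go back to *t or *d; Mivikish z could go back to *d or *z — the one source consistent with every daughter is *d.
Position 7: Sanika has g, Mivikish has y. Taking the neighbouring segments as reconstructed: Sanika g can only go back to *g; Mivikish y could go back to *g or *y — the one source consistent with every daughter is *g.
Continuing position by position gives *dadahog; check it forward:
Sanika: *dadahog
  dadahog → tatahog   [unconditioned shift]
  tatahog → tetehog   [vowel merger]
  tetehog → tedehog   [intervocalic voicing]
  giving Sanika tedehog.
Mivikish: *dadahog > dadahoy > zazahoy  (by unconditioned shift, unconditioned shift)
Only *dadahog yields all of Sanika tedehog, Mivikish zazahoy.

*dadahog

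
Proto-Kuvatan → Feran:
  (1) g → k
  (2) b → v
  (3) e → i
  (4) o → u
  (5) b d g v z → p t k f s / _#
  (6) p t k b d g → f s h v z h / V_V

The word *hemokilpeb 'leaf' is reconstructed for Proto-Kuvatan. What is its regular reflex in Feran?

himuhilpif

Feran: *hemokilpeb > hemokilpev > himokilpiv > himukilpiv > himukilpif > himuhilpif  (by unconditioned shift, vowel merger, vowel merger, final devoicing, intervocalic lenition)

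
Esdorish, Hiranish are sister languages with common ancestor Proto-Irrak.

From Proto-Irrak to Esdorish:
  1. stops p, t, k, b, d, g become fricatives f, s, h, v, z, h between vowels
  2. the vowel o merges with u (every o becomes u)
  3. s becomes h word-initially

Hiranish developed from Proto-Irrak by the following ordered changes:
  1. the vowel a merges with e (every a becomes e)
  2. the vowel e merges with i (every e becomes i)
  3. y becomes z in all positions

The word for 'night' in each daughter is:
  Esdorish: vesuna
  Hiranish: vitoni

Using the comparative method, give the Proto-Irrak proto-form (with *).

Position 6: Esdorish has a, Hiranish has i. Esdorish preserves a here (none of its changes turn any other segment into a), so the proto-segment is *a.
Position 4: Esdorish has u, Hiranish has o. Hiranish preserves o here (none of its changes turn any other segment into o), so the proto-segment is *o.
Continuing position by position gives *vetona; check it forward:
Esdorish: *vetona > vesona > vesuna  (by intervocalic lenition, vowel merger)
Hiranish: *vetona > vetone > vitoni  (by vowel merger, vowel merger)
Only *vetona yields all of Esdorish vesuna, Hiranish vitoni.

*vetona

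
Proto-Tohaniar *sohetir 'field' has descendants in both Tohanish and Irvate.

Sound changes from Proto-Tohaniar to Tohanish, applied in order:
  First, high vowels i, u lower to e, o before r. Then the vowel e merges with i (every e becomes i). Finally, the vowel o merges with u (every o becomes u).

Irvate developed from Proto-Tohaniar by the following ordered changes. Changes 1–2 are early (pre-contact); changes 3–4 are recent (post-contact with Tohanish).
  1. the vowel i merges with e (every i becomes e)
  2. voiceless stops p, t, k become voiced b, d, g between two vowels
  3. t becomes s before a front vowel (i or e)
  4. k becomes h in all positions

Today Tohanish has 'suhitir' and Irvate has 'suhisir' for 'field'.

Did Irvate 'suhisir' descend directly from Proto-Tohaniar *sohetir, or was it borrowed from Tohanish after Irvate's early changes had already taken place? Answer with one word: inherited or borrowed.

borrowed

If inherited, *sohetir would pass through all of Irvate's changes:
Irvate: *sohetir > soheter > soheder  (by vowel merger, intervocalic voicing)
If borrowed from Tohanish 'suhitir' after the early changes, it would undergo only the recent ones:
  rule 3 (palatalisation): suhitir → suhisir
  rule 4 (unconditioned shift): no change (suhisir)
  ⇒ as a loan: suhisir
Irvate 'suhisir' matches the loan outcome 'suhisir', not the inherited 'soheder' — it skipped the early Irvate changes, so it was borrowed from Tohanish.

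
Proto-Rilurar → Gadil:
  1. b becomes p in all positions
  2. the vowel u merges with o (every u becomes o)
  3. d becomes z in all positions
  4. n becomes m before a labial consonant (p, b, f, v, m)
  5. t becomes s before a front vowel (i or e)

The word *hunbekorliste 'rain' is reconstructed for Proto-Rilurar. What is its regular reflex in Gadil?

hompekorlisse

Gadil: *hunbekorliste
  hunbekorliste → hunpekorliste   [unconditioned shift]
  hunpekorliste → honpekorliste   [vowel merger]
  honpekorliste (rule 3 does not apply)
  honpekorliste → hompekorliste   [nasal place assimilation]
  hompekorliste → hompekorlisse   [palatalisation]
  giving Gadil hompekorlisse.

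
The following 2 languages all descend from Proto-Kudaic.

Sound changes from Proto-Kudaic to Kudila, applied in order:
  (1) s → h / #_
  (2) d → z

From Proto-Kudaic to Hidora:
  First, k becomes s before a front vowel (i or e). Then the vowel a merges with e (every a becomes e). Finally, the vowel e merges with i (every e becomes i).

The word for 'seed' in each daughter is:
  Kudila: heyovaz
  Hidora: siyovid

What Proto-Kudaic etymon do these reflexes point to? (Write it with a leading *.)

Position 2: Kudila has e, Hidora has i. Kudila preserves e here (none of its changes turn any other segment into e), so the proto-segment is *e.
Position 6: Kudila has a, Hidora has i. Kudila preserves a here (none of its changes turn any other segment into a), so the proto-segment is *a.
Position 1: Kudila has h, Hidora has s. Taking the neighbouring segments as reconstructed: Kudila h could go back to *s or *h; Hidora s could go back to *k or *s — the one source consistent with every daughter is *s.
Continuing position by position gives *seyovad; check it forward:
Kudila: start from *seyovad.
  rule 1 (debuccalisation): seyovad → heyovad
  rule 2 (unconditioned shift): heyovad → heyovaz
  ⇒ Kudila heyovaz
Hidora: *seyovad > seyoved > siyovid  (by vowel merger, vowel merger)
Only *seyovad yields all of Kudila heyovaz, Hidora siyovid.

*seyovad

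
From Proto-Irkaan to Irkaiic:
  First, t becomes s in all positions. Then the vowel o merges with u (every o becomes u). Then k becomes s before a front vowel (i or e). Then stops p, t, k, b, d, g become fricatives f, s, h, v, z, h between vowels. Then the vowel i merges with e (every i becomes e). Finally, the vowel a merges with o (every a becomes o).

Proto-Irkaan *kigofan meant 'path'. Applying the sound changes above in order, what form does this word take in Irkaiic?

sehufon

Irkaiic: *kigofan
  kigofan (rule 1 does not apply)
  kigofan → kigufan   [vowel merger]
  kigufan → sigufan   [palatalisation]
  sigufan → sihufan   [intervocalic lenition]
  sihufan → sehufan   [vowel merger]
  sehufan → sehufon   [vowel merger]
  giving Irkaiic sehufon.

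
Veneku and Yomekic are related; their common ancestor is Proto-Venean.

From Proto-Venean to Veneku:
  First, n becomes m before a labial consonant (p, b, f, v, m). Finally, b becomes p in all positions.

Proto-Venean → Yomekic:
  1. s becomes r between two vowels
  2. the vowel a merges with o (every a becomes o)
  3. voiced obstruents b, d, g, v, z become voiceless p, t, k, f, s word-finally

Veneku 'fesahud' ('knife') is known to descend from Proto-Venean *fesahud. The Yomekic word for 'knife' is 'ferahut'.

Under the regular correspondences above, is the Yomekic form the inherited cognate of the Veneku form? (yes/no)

no

Derive the expected Yomekic reflex of *fesahud:
Yomekic: *fesahud > ferahud > ferohud > ferohut  (by rhotacism, vowel merger, final devoicing)
The regular Yomekic reflex would be 'ferohut', but the attested form is 'ferahut'. The correspondence is irregular, so they are not cognates (the Yomekic form has a different source).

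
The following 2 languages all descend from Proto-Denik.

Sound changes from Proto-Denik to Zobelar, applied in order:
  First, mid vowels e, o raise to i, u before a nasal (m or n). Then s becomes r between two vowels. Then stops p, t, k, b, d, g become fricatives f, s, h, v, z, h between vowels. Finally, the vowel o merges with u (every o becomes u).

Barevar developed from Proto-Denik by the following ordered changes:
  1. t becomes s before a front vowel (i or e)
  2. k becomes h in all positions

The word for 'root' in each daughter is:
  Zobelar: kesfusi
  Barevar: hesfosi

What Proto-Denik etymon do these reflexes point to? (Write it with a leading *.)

Position 6: Zobelar has s, Barevar has s. Taking the neighbouring segments as reconstructed: Zobelar s can only go back to *t; Barevar s could go back to *t or *s — the one source consistent with every daughter is *t.
Position 1: Zobelar has k, Barevar has h. Zobelar preserves k here (none of its changes turn any other segment into k), so the proto-segment is *k.
Position 5: Zobelar has u, Barevar has o. Barevar preserves o here (none of its changes turn any other segment into o), so the proto-segment is *o.
Verify the candidate proto-form against each daughter:
Zobelar: start from *kesfoti.
  rule 1: no change — kesfoti
  rule 2: no change — kesfoti
  rule 3 (intervocalic lenition): kesfoti → kesfosi
  rule 4 (vowel merger): kesfosi → kesfusi
  ⇒ Zobelar kesfusi
Barevar: *kesfoti
  kesfoti → kesfosi   [palatalisation]
  kesfosi → hesfosi   [unconditioned shift]
  giving Barevar hesfosi.
*kesfoti is the unique common source.

*kesfoti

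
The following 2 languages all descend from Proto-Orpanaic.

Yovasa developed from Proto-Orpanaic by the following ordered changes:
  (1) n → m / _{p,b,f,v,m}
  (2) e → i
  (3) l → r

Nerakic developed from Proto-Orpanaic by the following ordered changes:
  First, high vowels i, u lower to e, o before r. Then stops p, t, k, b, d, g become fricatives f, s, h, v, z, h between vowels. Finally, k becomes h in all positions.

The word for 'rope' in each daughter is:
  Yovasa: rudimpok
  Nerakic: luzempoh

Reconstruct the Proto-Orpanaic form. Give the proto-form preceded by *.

Position 8: Yovasa has k, Nerakic has h. Yovasa preserves k here (none of its changes turn any other segment into k), so the proto-segment is *k.
Position 3: Yovasa has d, Nerakic has z. Yovasa preserves d here (none of its changes turn any other segment into d), so the proto-segment is *d.
Position 1: Yovasa has r, Nerakic has l. Nerakic preserves l here (none of its changes turn any other segment into l), so the proto-segment is *l.
Continuing position by position gives *ludempok; check it forward:
Yovasa: *ludempok > ludimpok > rudimpok  (by vowel merger, unconditioned shift)
Nerakic: *ludempok
  ludempok (rule 1 does not apply)
  ludempok → luzempok   [intervocalic lenition]
  luzempok → luzempoh   [unconditioned shift]
  giving Nerakic luzempoh.
No other proto-form is consistent with every reflex, so the reconstruction is *ludempok.

*ludempok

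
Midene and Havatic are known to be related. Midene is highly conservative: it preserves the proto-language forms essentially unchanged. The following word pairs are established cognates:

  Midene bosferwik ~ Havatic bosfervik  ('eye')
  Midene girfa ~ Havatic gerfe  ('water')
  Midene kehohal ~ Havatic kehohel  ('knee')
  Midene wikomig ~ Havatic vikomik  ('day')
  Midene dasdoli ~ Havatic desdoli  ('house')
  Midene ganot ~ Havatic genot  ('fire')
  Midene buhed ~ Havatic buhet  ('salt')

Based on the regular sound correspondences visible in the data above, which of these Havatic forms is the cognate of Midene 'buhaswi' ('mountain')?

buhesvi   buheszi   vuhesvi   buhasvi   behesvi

buhesvi

kehohal ~ kehohel, dasdoli ~ desdoli — Midene a corresponds to Havatic e after a consonant, before a consonant other than r, m, n, p, b, f, v.
bosferwik ~ bosfervik — Midene w corresponds to Havatic v after a consonant, before a front vowel.
Applying these to Midene 'buhaswi':
  buhaswi → buheswi   (a→e after a consonant, before a consonant other than r, m, n, p, b, f, v)
  buheswi → buhesvi   (w→v after a consonant, before a front vowel)
So the Havatic cognate is 'buhesvi'.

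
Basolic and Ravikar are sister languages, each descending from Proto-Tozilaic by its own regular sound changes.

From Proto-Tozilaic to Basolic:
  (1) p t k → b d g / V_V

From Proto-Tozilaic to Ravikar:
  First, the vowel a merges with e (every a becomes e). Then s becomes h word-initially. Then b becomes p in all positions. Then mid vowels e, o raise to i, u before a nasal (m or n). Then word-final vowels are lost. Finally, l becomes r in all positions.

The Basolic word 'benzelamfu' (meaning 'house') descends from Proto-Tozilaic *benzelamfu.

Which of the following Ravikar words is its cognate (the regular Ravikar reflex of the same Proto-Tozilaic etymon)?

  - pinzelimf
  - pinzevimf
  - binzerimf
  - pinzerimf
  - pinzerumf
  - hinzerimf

pinzerimf

Ravikar: *benzelamfu > benzelemfu > penzelemfu > pinzelimfu > pinzelimf > pinzerimf  (by vowel merger, unconditioned shift, pre-nasal raising, apocope, unconditioned shift)
Only 'pinzerimf' matches the regular Ravikar development of *benzelamfu.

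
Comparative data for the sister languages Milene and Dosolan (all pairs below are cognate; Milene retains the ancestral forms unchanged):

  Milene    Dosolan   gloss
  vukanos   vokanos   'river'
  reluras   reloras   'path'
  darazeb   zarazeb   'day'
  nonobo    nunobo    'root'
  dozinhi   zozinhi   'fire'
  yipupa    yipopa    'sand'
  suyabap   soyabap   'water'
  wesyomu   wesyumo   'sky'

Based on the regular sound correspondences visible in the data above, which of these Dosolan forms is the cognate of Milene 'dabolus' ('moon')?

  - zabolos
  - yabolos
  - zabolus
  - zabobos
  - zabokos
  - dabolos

zabolos

darazeb ~ zarazeb — Milene d corresponds to Dosolan z word-initially before a back vowel.
vukanos ~ vokanos, suyabap ~ soyabap — Milene u corresponds to Dosolan o after a consonant, before a consonant other than r, m, n, p, b, f, v.
Applying these to Milene 'dabolus':
  dabolus → zabolus   (d→z word-initially before a back vowel)
  zabolus → zabolos   (u→o after a consonant, before a consonant other than r, m, n, p, b, f, v)
So the Dosolan cognate is 'zabolos'.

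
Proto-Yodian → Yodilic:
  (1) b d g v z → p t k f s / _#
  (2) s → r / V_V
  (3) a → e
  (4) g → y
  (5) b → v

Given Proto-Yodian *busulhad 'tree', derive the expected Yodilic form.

Yodilic: *busulhad
  busulhad → busulhat   [final devoicing]
  busulhat → burulhat   [rhotacism]
  burulhat → burulhet   [vowel merger]
  burulhet (rule 4 does not apply)
  burulhet → vurulhet   [unconditioned shift]
  giving Yodilic vurulhet.

vurulhet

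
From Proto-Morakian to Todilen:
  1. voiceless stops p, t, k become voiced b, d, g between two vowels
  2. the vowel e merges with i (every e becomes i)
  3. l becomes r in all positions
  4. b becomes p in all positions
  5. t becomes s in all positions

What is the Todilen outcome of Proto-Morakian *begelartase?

Todilen: start from *begelartase.
  rule 1: no change — begelartase
  rule 2 (vowel merger): begelartase → bigilartasi
  rule 3 (unconditioned shift): bigilartasi → bigirartasi
  rule 4 (unconditioned shift): bigirartasi → pigirartasi
  rule 5 (unconditioned shift): pigirartasi → pigirarsasi
  ⇒ Todilen pigirarsasi

pigirarsasi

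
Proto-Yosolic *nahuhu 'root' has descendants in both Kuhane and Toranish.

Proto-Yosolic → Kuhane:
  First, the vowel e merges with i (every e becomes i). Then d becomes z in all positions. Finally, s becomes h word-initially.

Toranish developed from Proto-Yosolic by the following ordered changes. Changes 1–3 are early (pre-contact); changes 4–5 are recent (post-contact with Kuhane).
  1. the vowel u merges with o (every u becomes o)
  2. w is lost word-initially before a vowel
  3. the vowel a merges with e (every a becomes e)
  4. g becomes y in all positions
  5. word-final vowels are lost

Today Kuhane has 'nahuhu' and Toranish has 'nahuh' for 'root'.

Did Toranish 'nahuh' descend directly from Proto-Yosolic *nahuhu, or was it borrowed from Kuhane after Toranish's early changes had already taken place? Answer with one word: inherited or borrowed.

If inherited, *nahuhu would pass through all of Toranish's changes:
Toranish: *nahuhu > nahoho > nehoho > nehoh  (by vowel merger, vowel merger, apocope)
If borrowed from Kuhane 'nahuhu' after the early changes, it would undergo only the recent ones:
  rule 4 (unconditioned shift): no change (nahuhu)
  rule 5 (apocope): nahuhu → nahuh
  ⇒ as a loan: nahuh
Toranish 'nahuh' matches the loan outcome 'nahuh', not the inherited 'nehoh' — it skipped the early Toranish changes, so it was borrowed from Kuhane.

borrowed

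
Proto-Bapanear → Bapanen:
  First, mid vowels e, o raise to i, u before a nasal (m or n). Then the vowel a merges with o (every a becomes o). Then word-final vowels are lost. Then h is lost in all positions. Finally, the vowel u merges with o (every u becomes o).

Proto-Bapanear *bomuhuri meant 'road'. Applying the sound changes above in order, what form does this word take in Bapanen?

Bapanen: *bomuhuri > bumuhuri > bumuhur > bumuur > bomoor  (by pre-nasal raising, apocope, h-loss, vowel merger)

bomoor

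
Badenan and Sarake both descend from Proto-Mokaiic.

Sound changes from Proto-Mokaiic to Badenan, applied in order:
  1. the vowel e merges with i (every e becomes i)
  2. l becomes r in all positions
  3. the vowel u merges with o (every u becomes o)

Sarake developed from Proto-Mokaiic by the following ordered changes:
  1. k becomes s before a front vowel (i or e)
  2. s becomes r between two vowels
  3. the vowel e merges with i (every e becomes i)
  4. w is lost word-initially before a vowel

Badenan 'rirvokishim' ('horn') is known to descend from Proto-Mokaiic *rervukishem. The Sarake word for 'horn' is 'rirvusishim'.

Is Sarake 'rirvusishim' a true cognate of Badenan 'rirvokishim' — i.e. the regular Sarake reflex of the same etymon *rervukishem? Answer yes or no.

Derive the expected Sarake reflex of *rervukishem:
Sarake: *rervukishem > rervusishem > rervurishem > rirvurishim  (by palatalisation, rhotacism, vowel merger)
The regular Sarake reflex would be 'rirvurishim', but the attested form is 'rirvusishim'. The correspondence is irregular, so they are not cognates (the Sarake form has a different source).

no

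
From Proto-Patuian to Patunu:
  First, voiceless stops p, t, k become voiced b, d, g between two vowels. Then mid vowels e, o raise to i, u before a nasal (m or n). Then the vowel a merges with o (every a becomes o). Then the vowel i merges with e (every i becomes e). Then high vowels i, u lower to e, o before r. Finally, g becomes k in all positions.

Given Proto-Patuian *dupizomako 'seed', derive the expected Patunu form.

Patunu: *dupizomako > dubizomago > dubizumago > dubizumogo > dubezumogo > dubezumoko  (by intervocalic voicing, pre-nasal raising, vowel merger, vowel merger, unconditioned shift)

dubezumoko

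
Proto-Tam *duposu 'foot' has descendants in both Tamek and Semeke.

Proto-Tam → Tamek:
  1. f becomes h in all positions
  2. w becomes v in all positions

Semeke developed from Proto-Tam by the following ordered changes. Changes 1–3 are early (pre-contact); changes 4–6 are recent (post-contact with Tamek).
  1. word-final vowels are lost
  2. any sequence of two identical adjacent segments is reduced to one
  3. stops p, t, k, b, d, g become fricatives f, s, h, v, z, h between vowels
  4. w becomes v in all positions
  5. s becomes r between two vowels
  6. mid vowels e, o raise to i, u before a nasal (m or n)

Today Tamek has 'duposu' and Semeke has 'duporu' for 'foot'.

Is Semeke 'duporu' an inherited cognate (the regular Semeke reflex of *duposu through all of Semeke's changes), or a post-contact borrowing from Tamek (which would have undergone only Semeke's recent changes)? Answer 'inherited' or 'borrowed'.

borrowed

If inherited, *duposu would pass through all of Semeke's changes:
Semeke: *duposu
  duposu → dupos   [apocope]
  dupos (rule 2 does not apply)
  dupos → dufos   [intervocalic lenition]
  dufos (rule 4 does not apply)
  dufos (rule 5 does not apply)
  dufos (rule 6 does not apply)
  giving Semeke dufos.
If borrowed from Tamek 'duposu' after the early changes, it would undergo only the recent ones:
  rule 4 (unconditioned shift): no change (duposu)
  rule 5 (rhotacism): duposu → duporu
  rule 6 (pre-nasal raising): no change (duporu)
  ⇒ as a loan: duporu
Semeke 'duporu' matches the loan outcome 'duporu', not the inherited 'dufos' — it skipped the early Semeke changes, so it was borrowed from Tamek.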